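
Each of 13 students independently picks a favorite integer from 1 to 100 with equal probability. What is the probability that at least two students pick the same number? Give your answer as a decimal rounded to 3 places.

0.557

It's easier to compute the probability that all 13 are distinct.
P(all distinct) = 100/100 · 99/100 · ··· · 88/100 ≈ 0.443.
So the probability of at least one match is 1 − 0.443 = 0.557.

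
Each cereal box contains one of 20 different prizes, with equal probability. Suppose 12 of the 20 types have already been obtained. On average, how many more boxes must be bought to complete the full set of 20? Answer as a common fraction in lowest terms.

761/14

Starting from 12 distinct types, each trial gives a new one with probability (20−i)/20 when i types are held, so the wait for the next new type is 20/(20−i).
E = 20/8 + 20/7 + 20/6 + 20/5 + 20/4 + 20/3 + 20/2 + 20/1 = 761/14.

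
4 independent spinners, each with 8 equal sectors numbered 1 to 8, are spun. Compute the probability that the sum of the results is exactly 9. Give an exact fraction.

7/512

There are 8^4 = 4096 equally likely outcomes.
The number of ordered 4-tuples from {1,…,8} summing to 9 is 56.
P(sum = 9) = 56/4096 = 7/512.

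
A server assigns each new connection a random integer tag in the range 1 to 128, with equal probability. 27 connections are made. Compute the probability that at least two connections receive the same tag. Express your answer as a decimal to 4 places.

0.9479

It's easier to compute the probability that all 27 are distinct.
P(all distinct) = 128/128 · 127/128 · ··· · 102/128 ≈ 0.0521.
So the probability of at least one match is 1 − 0.0521 = 0.9479.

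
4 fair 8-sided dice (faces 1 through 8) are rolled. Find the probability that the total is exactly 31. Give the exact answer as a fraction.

1/1024

There are 8^4 = 4096 equally likely outcomes.
The number of ordered 4-tuples from {1,…,8} summing to 31 is 4.
P(sum = 31) = 4/4096 = 1/1024.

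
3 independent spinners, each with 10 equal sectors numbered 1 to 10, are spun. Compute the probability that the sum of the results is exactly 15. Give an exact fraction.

73/1000

There are 10^3 = 1000 equally likely outcomes.
The number of ordered 3-tuples from {1,…,10} summing to 15 is 73.
P(sum = 15) = 73/1000.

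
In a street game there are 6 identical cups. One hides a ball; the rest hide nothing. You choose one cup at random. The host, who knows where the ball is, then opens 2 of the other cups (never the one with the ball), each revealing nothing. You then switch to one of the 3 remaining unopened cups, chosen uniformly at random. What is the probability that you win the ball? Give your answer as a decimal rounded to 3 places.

Your original cup holds the ball with probability 1/6, so the other 5 collectively hold it with probability 5/6.
The host can always find 2 empty cups to open, so the reveals don't change that 5/6; it is now spread over the 3 remaining unopened cups.
P(win by switching) = (5/6) · (1/3) = 5/18 ≈ 0.278.

0.278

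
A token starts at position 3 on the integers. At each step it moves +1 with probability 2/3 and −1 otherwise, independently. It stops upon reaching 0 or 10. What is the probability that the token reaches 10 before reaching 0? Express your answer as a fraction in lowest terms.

896/1023

Let r = q/p = (1/3)/(2/3) = 1/2. The recurrence P(i) = p·P(i+1) + q·P(i−1) with P(0)=0, P(10)=1 gives P(i) = (1 − r^i)/(1 − r^10).
P(3) = (1 − (1/2)^3) / (1 − (1/2)^10) = 896/1023.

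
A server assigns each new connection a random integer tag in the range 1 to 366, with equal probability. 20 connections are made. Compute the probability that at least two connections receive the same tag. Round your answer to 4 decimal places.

It's easier to compute the probability that all 20 are distinct.
P(all distinct) = 366/366 · 365/366 · ··· · 347/366 ≈ 0.5894.
So the probability of at least one match is 1 − 0.5894 = 0.4106.

0.4106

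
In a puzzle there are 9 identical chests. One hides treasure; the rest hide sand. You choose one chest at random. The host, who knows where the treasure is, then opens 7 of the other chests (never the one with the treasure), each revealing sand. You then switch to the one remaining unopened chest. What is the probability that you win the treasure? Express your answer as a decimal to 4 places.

0.8889

Your original chest holds the treasure with probability 1/9, so the other 8 collectively hold it with probability 8/9.
The host can always find 7 empty chests to open, so the reveals don't change that 8/9; it is now spread over the 1 remaining unopened chest.
P(win by switching) = (8/9) · (1/1) = 8/9 ≈ 0.8889.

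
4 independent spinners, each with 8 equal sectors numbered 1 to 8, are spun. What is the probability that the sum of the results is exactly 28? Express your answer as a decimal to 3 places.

0.009

There are 8^4 = 4096 equally likely outcomes.
The number of ordered 4-tuples from {1,…,8} summing to 28 is 35.
P(sum = 28) = 35/4096 ≈ 0.009.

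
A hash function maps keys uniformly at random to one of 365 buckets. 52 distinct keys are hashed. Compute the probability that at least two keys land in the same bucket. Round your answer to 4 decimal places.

0.9780

It's easier to compute the probability that all 52 are distinct.
P(all distinct) = 365/365 · 364/365 · ··· · 314/365 ≈ 0.0220.
So the probability of at least one match is 1 − 0.0220 = 0.9780.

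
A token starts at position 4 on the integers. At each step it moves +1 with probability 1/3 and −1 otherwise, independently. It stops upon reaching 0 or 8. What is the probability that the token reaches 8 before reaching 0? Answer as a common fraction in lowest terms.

Let r = q/p = (2/3)/(1/3) = 2. The recurrence P(i) = p·P(i+1) + q·P(i−1) with P(0)=0, P(8)=1 gives P(i) = (1 − r^i)/(1 − r^8).
P(4) = (1 − (2)^4) / (1 − (2)^8) = 1/17.

1/17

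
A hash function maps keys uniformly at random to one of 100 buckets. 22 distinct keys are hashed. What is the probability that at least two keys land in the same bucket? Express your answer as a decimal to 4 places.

It's easier to compute the probability that all 22 are distinct.
P(all distinct) = 100/100 · 99/100 · ··· · 79/100 ≈ 0.0824.
So the probability of at least one match is 1 − 0.0824 = 0.9176.

0.9176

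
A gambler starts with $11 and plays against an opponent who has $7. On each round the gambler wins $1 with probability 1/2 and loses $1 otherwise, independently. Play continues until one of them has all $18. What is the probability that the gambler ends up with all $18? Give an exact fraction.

11/18

With a fair step, P(i) = ½P(i−1) + ½P(i+1) with P(0)=0, P(18)=1 has the linear solution P(i) = i/18.
P(11) = 11/18.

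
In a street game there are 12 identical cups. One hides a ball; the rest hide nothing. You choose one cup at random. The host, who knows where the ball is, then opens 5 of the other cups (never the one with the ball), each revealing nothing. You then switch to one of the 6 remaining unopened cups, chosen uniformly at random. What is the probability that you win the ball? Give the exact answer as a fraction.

Your original cup holds the ball with probability 1/12, so the other 11 collectively hold it with probability 11/12.
The host can always find 5 empty cups to open, so the reveals don't change that 11/12; it is now spread over the 6 remaining unopened cups.
P(win by switching) = (11/12) · (1/6) = 11/72.

11/72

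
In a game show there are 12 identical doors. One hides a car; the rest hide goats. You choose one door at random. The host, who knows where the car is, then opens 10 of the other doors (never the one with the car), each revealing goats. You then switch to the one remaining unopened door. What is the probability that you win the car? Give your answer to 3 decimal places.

0.917

Your original door holds the car with probability 1/12, so the other 11 collectively hold it with probability 11/12.
The host can always find 10 empty doors to open, so the reveals don't change that 11/12; it is now spread over the 1 remaining unopened door.
P(win by switching) = (11/12) · (1/1) = 11/12 ≈ 0.917.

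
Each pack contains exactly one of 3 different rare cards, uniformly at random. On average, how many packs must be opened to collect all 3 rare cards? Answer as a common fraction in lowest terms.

After i distinct types are collected, each trial gives a new one with probability (3−i)/3, so the expected wait for the next new type is 3/(3−i).
E = 3/3 + 3/2 + 3/1 = 11/2.

11/2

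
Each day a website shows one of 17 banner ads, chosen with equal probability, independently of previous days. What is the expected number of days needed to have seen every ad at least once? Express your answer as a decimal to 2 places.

After i distinct types are collected, each trial gives a new one with probability (17−i)/17, so the expected wait for the next new type is 17/(17−i).
E = 17/17 + 17/16 + 17/15 + 17/14 + 17/13 + 17/12 + 17/11 + 17/10 + 17/9 + 17/8 + 17/7 + 17/6 + 17/5 + 17/4 + 17/3 + 17/2 + 17/1 = 42142223/720720 ≈ 58.47.

58.47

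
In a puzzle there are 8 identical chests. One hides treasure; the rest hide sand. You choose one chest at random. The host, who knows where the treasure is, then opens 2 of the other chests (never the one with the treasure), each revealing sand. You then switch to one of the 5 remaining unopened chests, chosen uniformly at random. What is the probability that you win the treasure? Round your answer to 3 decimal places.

0.175

Your original chest holds the treasure with probability 1/8, so the other 7 collectively hold it with probability 7/8.
The host can always find 2 empty chests to open, so the reveals don't change that 7/8; it is now spread over the 5 remaining unopened chests.
P(win by switching) = (7/8) · (1/5) = 7/40 ≈ 0.175.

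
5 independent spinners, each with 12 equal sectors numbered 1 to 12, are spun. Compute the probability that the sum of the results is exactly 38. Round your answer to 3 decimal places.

0.040

There are 12^5 = 248832 equally likely outcomes.
The number of ordered 5-tuples from {1,…,12} summing to 38 is 9945.
P(sum = 38) = 9945/248832 = 1105/27648 ≈ 0.040.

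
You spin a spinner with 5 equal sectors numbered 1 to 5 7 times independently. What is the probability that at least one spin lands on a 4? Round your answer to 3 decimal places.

0.790

P(no spin lands on a 4) = (4/5)^7 ≈ 0.210.
P(at least one) = 1 − 0.210 = 0.790.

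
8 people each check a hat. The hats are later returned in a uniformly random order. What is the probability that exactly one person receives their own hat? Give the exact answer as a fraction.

103/280

Choose which one is fixed: C(8,1) = 8 ways.
The remaining 7 must have no fixed point: D(7) = 1854.
P = 8·1854/40320 = 103/280.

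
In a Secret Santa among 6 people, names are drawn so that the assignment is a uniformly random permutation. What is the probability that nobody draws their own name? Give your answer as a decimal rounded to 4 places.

This is the derangement probability: permutations of 6 with no fixed point.
D(6) = 6! · (1 − 1/1! + 1/2! − ··· + (−1)^6/6!) = 265.
P = 265/720 = 53/144 ≈ 0.3681.

0.3681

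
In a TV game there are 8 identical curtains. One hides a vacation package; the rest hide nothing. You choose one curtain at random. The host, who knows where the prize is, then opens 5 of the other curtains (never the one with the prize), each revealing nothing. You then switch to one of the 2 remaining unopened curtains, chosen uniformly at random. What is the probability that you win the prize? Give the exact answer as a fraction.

Your original curtain holds the prize with probability 1/8, so the other 7 collectively hold it with probability 7/8.
The host can always find 5 empty curtains to open, so the reveals don't change that 7/8; it is now spread over the 2 remaining unopened curtains.
P(win by switching) = (7/8) · (1/2) = 7/16.

7/16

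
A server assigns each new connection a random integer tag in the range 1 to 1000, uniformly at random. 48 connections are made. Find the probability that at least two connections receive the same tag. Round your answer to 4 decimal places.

0.6822

It's easier to compute the probability that all 48 are distinct.
P(all distinct) = 1000/1000 · 999/1000 · ··· · 953/1000 ≈ 0.3178.
So the probability of at least one match is 1 − 0.3178 = 0.6822.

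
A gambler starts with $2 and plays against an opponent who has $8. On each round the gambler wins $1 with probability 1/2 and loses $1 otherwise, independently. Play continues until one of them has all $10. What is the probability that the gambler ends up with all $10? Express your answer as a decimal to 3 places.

0.200

With a fair step, P(i) = ½P(i−1) + ½P(i+1) with P(0)=0, P(10)=1 has the linear solution P(i) = i/10.
P(2) = 2/10 = 1/5 ≈ 0.200.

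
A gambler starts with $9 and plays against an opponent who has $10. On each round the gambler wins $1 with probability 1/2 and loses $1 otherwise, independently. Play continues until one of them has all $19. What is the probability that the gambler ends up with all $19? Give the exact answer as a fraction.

9/19

With a fair step, P(i) = ½P(i−1) + ½P(i+1) with P(0)=0, P(19)=1 has the linear solution P(i) = i/19.
P(9) = 9/19.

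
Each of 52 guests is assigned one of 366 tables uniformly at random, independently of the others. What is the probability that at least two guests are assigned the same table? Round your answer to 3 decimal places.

It's easier to compute the probability that all 52 are distinct.
P(all distinct) = 366/366 · 365/366 · ··· · 315/366 ≈ 0.022.
So the probability of at least one match is 1 − 0.022 = 0.978.

0.978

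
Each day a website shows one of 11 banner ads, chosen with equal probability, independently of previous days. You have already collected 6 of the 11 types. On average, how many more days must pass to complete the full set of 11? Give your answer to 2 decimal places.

25.12

Starting from 6 distinct types, each trial gives a new one with probability (11−i)/11 when i types are held, so the wait for the next new type is 11/(11−i).
E = 11/5 + 11/4 + 11/3 + 11/2 + 11/1 = 1507/60 ≈ 25.12.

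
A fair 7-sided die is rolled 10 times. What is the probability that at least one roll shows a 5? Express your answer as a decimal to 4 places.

0.7859

P(no roll shows a 5) = (6/7)^10 ≈ 0.2141.
P(at least one) = 1 − 0.2141 = 0.7859.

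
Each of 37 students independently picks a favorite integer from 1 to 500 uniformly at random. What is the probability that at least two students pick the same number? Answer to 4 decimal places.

0.7448

It's easier to compute the probability that all 37 are distinct.
P(all distinct) = 500/500 · 499/500 · ··· · 464/500 ≈ 0.2552.
So the probability of at least one match is 1 − 0.2552 = 0.7448.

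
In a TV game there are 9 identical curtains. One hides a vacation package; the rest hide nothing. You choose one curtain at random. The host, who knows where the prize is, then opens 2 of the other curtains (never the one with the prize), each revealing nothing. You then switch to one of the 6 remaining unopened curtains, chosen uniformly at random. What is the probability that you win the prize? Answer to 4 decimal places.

Your original curtain holds the prize with probability 1/9, so the other 8 collectively hold it with probability 8/9.
The host can always find 2 empty curtains to open, so the reveals don't change that 8/9; it is now spread over the 6 remaining unopened curtains.
P(win by switching) = (8/9) · (1/6) = 4/27 ≈ 0.1481.

0.1481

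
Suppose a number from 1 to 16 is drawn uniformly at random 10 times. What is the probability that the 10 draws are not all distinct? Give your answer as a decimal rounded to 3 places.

P(all 10 different) = 16/16 · 15/16 · ··· · 7/16 ≈ 0.026.
P(at least two equal) = 1 − 0.026 = 0.974.

0.974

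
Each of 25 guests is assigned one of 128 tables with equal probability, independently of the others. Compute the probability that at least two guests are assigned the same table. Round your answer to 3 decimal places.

0.919

It's easier to compute the probability that all 25 are distinct.
P(all distinct) = 128/128 · 127/128 · ··· · 104/128 ≈ 0.081.
So the probability of at least one match is 1 − 0.081 = 0.919.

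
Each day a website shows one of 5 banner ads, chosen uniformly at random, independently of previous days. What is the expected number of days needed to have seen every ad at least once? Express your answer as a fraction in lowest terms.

137/12

After i distinct types are collected, each trial gives a new one with probability (5−i)/5, so the expected wait for the next new type is 5/(5−i).
E = 5/5 + 5/4 + 5/3 + 5/2 + 5/1 = 137/12.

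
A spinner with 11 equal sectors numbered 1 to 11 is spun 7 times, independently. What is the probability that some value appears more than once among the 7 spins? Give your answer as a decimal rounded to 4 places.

P(all 7 different) = 11/11 · 10/11 · ··· · 5/11 ≈ 0.0853.
P(at least two equal) = 1 − 0.0853 = 0.9147.

0.9147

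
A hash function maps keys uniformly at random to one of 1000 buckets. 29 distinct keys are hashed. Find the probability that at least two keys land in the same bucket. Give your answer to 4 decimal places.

0.3363

It's easier to compute the probability that all 29 are distinct.
P(all distinct) = 1000/1000 · 999/1000 · ··· · 972/1000 ≈ 0.6637.
So the probability of at least one match is 1 − 0.6637 = 0.3363.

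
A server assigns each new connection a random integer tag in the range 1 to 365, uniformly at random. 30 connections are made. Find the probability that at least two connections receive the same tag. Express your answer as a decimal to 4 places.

0.7063

It's easier to compute the probability that all 30 are distinct.
P(all distinct) = 365/365 · 364/365 · ··· · 336/365 ≈ 0.2937.
So the probability of at least one match is 1 − 0.2937 = 0.7063.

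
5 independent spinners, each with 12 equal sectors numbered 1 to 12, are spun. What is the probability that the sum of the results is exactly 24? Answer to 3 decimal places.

There are 12^5 = 248832 equally likely outcomes.
The number of ordered 5-tuples from {1,…,12} summing to 24 is 7205.
P(sum = 24) = 7205/248832 ≈ 0.029.

0.029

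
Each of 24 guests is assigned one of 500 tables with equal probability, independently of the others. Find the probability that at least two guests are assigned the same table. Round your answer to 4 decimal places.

0.4293

It's easier to compute the probability that all 24 are distinct.
P(all distinct) = 500/500 · 499/500 · ··· · 477/500 ≈ 0.5707.
So the probability of at least one match is 1 − 0.5707 = 0.4293.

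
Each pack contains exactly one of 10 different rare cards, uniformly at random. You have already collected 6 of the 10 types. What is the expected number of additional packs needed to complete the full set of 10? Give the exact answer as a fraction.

Starting from 6 distinct types, each trial gives a new one with probability (10−i)/10 when i types are held, so the wait for the next new type is 10/(10−i).
E = 10/4 + 10/3 + 10/2 + 10/1 = 125/6.

125/6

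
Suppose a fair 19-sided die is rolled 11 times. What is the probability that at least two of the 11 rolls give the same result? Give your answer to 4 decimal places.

P(all 11 different) = 19/19 · 18/19 · ··· · 9/19 ≈ 0.0259.
P(at least two equal) = 1 − 0.0259 = 0.9741.

0.9741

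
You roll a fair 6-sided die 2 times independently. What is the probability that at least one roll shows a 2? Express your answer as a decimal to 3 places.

0.306

P(no roll shows a 2) = (5/6)^2 ≈ 0.694.
P(at least one) = 1 − 0.694 = 0.306.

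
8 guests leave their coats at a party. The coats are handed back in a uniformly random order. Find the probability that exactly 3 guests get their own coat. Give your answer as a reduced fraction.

Choose which 3 of the 8 are fixed: C(8,3) = 56 ways.
The remaining 5 must have no fixed point: D(5) = 44.
P = 56·44/40320 = 11/180.

11/180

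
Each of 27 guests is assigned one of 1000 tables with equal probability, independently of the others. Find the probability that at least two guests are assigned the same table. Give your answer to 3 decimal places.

It's easier to compute the probability that all 27 are distinct.
P(all distinct) = 1000/1000 · 999/1000 · ··· · 974/1000 ≈ 0.702.
So the probability of at least one match is 1 − 0.702 = 0.298.

0.298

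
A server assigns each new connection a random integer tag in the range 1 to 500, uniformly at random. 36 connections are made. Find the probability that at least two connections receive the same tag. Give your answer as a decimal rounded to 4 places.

It's easier to compute the probability that all 36 are distinct.
P(all distinct) = 500/500 · 499/500 · ··· · 465/500 ≈ 0.2750.
So the probability of at least one match is 1 − 0.2750 = 0.7250.

0.7250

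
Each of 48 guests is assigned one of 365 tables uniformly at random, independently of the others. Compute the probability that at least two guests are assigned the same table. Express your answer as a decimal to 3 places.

It's easier to compute the probability that all 48 are distinct.
P(all distinct) = 365/365 · 364/365 · ··· · 318/365 ≈ 0.039.
So the probability of at least one match is 1 − 0.039 = 0.961.

0.961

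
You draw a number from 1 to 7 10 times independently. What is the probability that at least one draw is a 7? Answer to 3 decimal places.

0.786

P(no draw is a 7) = (6/7)^10 ≈ 0.214.
P(at least one) = 1 − 0.214 = 0.786.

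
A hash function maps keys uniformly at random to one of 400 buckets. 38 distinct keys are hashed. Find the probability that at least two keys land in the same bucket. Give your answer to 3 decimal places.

It's easier to compute the probability that all 38 are distinct.
P(all distinct) = 400/400 · 399/400 · ··· · 363/400 ≈ 0.163.
So the probability of at least one match is 1 − 0.163 = 0.837.

0.837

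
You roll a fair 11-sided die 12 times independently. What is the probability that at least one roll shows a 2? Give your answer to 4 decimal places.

P(no roll shows a 2) = (10/11)^12 ≈ 0.3186.
P(at least one) = 1 − 0.3186 = 0.6814.

0.6814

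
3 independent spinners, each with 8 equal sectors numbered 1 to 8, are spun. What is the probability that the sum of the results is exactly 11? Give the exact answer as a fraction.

21/256

There are 8^3 = 512 equally likely outcomes.
The number of ordered 3-tuples from {1,…,8} summing to 11 is 42.
P(sum = 11) = 42/512 = 21/256.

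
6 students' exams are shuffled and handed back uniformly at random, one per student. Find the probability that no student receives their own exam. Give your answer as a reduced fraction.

This is the derangement probability: permutations of 6 with no fixed point.
D(6) = 6! · (1 − 1/1! + 1/2! − ··· + (−1)^6/6!) = 265.
P = 265/720 = 53/144.

53/144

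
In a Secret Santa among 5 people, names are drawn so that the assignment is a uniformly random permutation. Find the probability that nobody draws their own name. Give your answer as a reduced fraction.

11/30

This is the derangement probability: permutations of 5 with no fixed point.
D(5) = 5! · (1 − 1/1! + 1/2! − ··· + (−1)^5/5!) = 44.
P = 44/120 = 11/30.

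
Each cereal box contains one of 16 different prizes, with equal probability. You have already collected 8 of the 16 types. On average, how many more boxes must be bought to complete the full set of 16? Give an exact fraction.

Starting from 8 distinct types, each trial gives a new one with probability (16−i)/16 when i types are held, so the wait for the next new type is 16/(16−i).
E = 16/8 + 16/7 + 16/6 + 16/5 + 16/4 + 16/3 + 16/2 + 16/1 = 1522/35.

1522/35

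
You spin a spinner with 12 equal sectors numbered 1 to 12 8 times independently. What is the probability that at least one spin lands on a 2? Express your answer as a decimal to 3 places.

P(no spin lands on a 2) = (11/12)^8 ≈ 0.499.
P(at least one) = 1 − 0.499 = 0.501.

0.501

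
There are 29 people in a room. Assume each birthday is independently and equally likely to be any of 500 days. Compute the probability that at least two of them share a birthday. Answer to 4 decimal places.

It's easier to compute the probability that all 29 are distinct.
P(all distinct) = 500/500 · 499/500 · ··· · 472/500 ≈ 0.4370.
So the probability of at least one match is 1 − 0.4370 = 0.5630.

0.5630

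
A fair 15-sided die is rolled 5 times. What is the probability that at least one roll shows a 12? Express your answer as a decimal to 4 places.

0.2918

P(no roll shows a 12) = (14/15)^5 ≈ 0.7082.
P(at least one) = 1 − 0.7082 = 0.2918.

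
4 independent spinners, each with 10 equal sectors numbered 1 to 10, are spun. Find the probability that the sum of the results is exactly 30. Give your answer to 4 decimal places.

There are 10^4 = 10000 equally likely outcomes.
The number of ordered 4-tuples from {1,…,10} summing to 30 is 282.
P(sum = 30) = 282/10000 = 141/5000 ≈ 0.0282.

0.0282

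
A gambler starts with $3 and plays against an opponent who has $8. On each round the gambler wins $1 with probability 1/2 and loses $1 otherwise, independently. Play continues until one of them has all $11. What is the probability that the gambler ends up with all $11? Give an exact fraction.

3/11

With a fair step, P(i) = ½P(i−1) + ½P(i+1) with P(0)=0, P(11)=1 has the linear solution P(i) = i/11.
P(3) = 3/11.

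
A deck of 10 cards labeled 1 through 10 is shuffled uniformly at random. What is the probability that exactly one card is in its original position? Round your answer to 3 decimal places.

Choose which one is fixed: C(10,1) = 10 ways.
The remaining 9 must have no fixed point: D(9) = 133496.
P = 10·133496/3628800 = 16687/45360 ≈ 0.368.

0.368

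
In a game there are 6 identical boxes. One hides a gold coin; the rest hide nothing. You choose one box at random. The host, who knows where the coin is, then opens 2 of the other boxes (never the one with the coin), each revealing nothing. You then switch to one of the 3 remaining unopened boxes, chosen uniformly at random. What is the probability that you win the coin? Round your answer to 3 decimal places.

Your original box holds the coin with probability 1/6, so the other 5 collectively hold it with probability 5/6.
The host can always find 2 empty boxes to open, so the reveals don't change that 5/6; it is now spread over the 3 remaining unopened boxes.
P(win by switching) = (5/6) · (1/3) = 5/18 ≈ 0.278.

0.278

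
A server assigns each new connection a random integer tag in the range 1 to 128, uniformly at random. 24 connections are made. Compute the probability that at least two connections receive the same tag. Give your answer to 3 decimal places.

0.900

It's easier to compute the probability that all 24 are distinct.
P(all distinct) = 128/128 · 127/128 · ··· · 105/128 ≈ 0.100.
So the probability of at least one match is 1 − 0.100 = 0.900.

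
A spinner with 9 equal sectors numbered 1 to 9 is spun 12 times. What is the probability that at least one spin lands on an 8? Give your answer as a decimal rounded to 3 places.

P(no spin lands on an 8) = (8/9)^12 ≈ 0.243.
P(at least one) = 1 − 0.243 = 0.757.

0.757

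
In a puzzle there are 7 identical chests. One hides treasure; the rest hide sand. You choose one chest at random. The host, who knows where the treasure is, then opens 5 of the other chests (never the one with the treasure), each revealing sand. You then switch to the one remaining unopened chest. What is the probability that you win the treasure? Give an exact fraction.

6/7

Your original chest holds the treasure with probability 1/7, so the other 6 collectively hold it with probability 6/7.
The host can always find 5 empty chests to open, so the reveals don't change that 6/7; it is now spread over the 1 remaining unopened chest.
P(win by switching) = (6/7) · (1/1) = 6/7.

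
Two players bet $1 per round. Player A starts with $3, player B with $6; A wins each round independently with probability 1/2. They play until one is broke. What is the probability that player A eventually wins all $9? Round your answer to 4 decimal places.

0.3333

With a fair step, P(i) = ½P(i−1) + ½P(i+1) with P(0)=0, P(9)=1 has the linear solution P(i) = i/9.
P(3) = 3/9 = 1/3 ≈ 0.3333.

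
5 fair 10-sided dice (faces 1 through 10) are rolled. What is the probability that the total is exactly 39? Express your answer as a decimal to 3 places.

0.013

There are 10^5 = 100000 equally likely outcomes.
The number of ordered 5-tuples from {1,…,10} summing to 39 is 1340.
P(sum = 39) = 1340/100000 = 67/5000 ≈ 0.013.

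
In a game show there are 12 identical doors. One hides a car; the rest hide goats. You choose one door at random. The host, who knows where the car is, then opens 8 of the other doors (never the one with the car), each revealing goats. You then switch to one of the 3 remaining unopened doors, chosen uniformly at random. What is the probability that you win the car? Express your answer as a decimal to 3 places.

Your original door holds the car with probability 1/12, so the other 11 collectively hold it with probability 11/12.
The host can always find 8 empty doors to open, so the reveals don't change that 11/12; it is now spread over the 3 remaining unopened doors.
P(win by switching) = (11/12) · (1/3) = 11/36 ≈ 0.306.

0.306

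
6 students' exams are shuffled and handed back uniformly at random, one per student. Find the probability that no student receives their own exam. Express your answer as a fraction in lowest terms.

This is the derangement probability: permutations of 6 with no fixed point.
D(6) = 6! · (1 − 1/1! + 1/2! − ··· + (−1)^6/6!) = 265.
P = 265/720 = 53/144.

53/144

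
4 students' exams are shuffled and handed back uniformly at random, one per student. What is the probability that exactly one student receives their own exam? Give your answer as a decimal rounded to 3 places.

0.333

Choose which one is fixed: C(4,1) = 4 ways.
The remaining 3 must have no fixed point: D(3) = 2.
P = 4·2/24 = 1/3 ≈ 0.333.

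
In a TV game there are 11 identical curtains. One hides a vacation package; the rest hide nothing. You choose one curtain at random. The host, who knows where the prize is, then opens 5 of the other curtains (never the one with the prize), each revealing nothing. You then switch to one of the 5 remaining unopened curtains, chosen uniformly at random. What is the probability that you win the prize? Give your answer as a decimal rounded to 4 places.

Your original curtain holds the prize with probability 1/11, so the other 10 collectively hold it with probability 10/11.
The host can always find 5 empty curtains to open, so the reveals don't change that 10/11; it is now spread over the 5 remaining unopened curtains.
P(win by switching) = (10/11) · (1/5) = 2/11 ≈ 0.1818.

0.1818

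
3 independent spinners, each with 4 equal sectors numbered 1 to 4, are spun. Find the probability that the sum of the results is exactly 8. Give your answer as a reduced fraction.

There are 4^3 = 64 equally likely outcomes.
The number of ordered 3-tuples from {1,…,4} summing to 8 is 12.
P(sum = 8) = 12/64 = 3/16.

3/16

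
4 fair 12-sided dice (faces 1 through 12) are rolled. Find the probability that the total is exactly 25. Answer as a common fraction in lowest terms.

143/2592

There are 12^4 = 20736 equally likely outcomes.
The number of ordered 4-tuples from {1,…,12} summing to 25 is 1144.
P(sum = 25) = 1144/20736 = 143/2592.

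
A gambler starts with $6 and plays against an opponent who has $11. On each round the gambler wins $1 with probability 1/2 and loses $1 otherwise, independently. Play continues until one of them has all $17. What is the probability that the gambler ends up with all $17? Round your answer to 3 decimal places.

With a fair step, P(i) = ½P(i−1) + ½P(i+1) with P(0)=0, P(17)=1 has the linear solution P(i) = i/17.
P(6) = 6/17 ≈ 0.353.

0.353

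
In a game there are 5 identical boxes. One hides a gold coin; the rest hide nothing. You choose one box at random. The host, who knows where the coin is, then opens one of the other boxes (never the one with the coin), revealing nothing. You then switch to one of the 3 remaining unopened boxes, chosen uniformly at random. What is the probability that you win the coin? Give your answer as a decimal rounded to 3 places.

Your original box holds the coin with probability 1/5, so the other 4 collectively hold it with probability 4/5.
The host can always find an empty box to open, so this doesn't change that 4/5; it is now spread over the 3 remaining unopened boxes.
P(win by switching) = (4/5) · (1/3) = 4/15 ≈ 0.267.

0.267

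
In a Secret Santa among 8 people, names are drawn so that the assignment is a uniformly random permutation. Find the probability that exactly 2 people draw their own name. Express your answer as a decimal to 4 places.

0.1840

Choose which 2 of the 8 are fixed: C(8,2) = 28 ways.
The remaining 6 must have no fixed point: D(6) = 265.
P = 28·265/40320 = 53/288 ≈ 0.1840.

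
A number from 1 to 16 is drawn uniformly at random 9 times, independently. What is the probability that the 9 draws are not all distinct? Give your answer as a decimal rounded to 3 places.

0.940

P(all 9 different) = 16/16 · 15/16 · ··· · 8/16 ≈ 0.060.
P(at least two equal) = 1 − 0.060 = 0.940.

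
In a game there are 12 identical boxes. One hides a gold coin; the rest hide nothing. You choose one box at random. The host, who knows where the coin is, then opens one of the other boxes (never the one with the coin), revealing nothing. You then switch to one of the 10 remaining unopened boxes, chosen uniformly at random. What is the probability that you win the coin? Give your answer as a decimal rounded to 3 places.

0.092

Your original box holds the coin with probability 1/12, so the other 11 collectively hold it with probability 11/12.
The host can always find an empty box to open, so this doesn't change that 11/12; it is now spread over the 10 remaining unopened boxes.
P(win by switching) = (11/12) · (1/10) = 11/120 ≈ 0.092.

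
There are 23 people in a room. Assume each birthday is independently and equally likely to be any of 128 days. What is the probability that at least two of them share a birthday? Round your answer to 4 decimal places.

It's easier to compute the probability that all 23 are distinct.
P(all distinct) = 128/128 · 127/128 · ··· · 106/128 ≈ 0.1220.
So the probability of at least one match is 1 − 0.1220 = 0.8780.

0.8780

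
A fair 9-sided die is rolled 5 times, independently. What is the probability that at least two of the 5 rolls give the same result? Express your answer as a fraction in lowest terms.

1627/2187

P(all 5 different) = 9/9 · 8/9 · ··· · 5/9 = 560/2187.
P(at least two equal) = 1 − 560/2187 = 1627/2187.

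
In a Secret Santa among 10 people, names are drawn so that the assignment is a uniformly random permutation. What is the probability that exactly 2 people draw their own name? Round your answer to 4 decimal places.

0.1839

Choose which 2 of the 10 are fixed: C(10,2) = 45 ways.
The remaining 8 must have no fixed point: D(8) = 14833.
P = 45·14833/3628800 = 2119/11520 ≈ 0.1839.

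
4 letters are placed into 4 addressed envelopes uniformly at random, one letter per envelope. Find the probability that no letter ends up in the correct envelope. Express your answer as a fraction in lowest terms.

This is the derangement probability: permutations of 4 with no fixed point.
D(4) = 4! · (1 − 1/1! + 1/2! − ··· + (−1)^4/4!) = 9.
P = 9/24 = 3/8.

3/8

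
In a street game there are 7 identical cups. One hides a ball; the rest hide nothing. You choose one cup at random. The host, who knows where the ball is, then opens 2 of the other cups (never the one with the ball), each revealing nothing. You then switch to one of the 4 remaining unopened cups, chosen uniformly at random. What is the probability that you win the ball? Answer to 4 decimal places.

0.2143

Your original cup holds the ball with probability 1/7, so the other 6 collectively hold it with probability 6/7.
The host can always find 2 empty cups to open, so the reveals don't change that 6/7; it is now spread over the 4 remaining unopened cups.
P(win by switching) = (6/7) · (1/4) = 3/14 ≈ 0.2143.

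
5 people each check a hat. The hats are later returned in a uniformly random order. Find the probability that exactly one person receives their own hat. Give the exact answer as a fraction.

Choose which one is fixed: C(5,1) = 5 ways.
The remaining 4 must have no fixed point: D(4) = 9.
P = 5·9/120 = 3/8.

3/8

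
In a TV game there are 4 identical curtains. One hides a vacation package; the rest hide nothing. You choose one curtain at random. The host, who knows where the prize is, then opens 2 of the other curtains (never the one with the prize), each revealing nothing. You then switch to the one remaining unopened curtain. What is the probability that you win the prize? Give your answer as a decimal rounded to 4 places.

Your original curtain holds the prize with probability 1/4, so the other 3 collectively hold it with probability 3/4.
The host can always find 2 empty curtains to open, so the reveals don't change that 3/4; it is now spread over the 1 remaining unopened curtain.
P(win by switching) = (3/4) · (1/1) = 3/4 ≈ 0.7500.

0.7500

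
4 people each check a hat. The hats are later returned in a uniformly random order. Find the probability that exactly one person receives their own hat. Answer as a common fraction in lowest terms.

1/3

Choose which one is fixed: C(4,1) = 4 ways.
The remaining 3 must have no fixed point: D(3) = 2.
P = 4·2/24 = 1/3.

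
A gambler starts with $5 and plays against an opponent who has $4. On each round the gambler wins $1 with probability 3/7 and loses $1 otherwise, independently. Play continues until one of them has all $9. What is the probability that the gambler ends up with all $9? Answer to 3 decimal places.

Let r = q/p = (4/7)/(3/7) = 4/3. The recurrence P(i) = p·P(i+1) + q·P(i−1) with P(0)=0, P(9)=1 gives P(i) = (1 − r^i)/(1 − r^9).
P(5) = (1 − (4/3)^5) / (1 − (4/3)^9) = 63261/242461 ≈ 0.261.

0.261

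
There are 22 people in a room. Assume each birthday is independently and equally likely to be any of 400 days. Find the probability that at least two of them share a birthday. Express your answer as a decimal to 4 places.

0.4446

It's easier to compute the probability that all 22 are distinct.
P(all distinct) = 400/400 · 399/400 · ··· · 379/400 ≈ 0.5554.
So the probability of at least one match is 1 − 0.5554 = 0.4446.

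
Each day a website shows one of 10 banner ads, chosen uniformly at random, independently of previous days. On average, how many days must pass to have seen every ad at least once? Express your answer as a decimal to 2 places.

After i distinct types are collected, each trial gives a new one with probability (10−i)/10, so the expected wait for the next new type is 10/(10−i).
E = 10/10 + 10/9 + 10/8 + 10/7 + 10/6 + 10/5 + 10/4 + 10/3 + 10/2 + 10/1 = 7381/252 ≈ 29.29.

29.29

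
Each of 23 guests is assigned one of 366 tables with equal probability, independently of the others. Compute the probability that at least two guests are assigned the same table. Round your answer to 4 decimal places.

0.5063

It's easier to compute the probability that all 23 are distinct.
P(all distinct) = 366/366 · 365/366 · ··· · 344/366 ≈ 0.4937.
So the probability of at least one match is 1 − 0.4937 = 0.5063.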